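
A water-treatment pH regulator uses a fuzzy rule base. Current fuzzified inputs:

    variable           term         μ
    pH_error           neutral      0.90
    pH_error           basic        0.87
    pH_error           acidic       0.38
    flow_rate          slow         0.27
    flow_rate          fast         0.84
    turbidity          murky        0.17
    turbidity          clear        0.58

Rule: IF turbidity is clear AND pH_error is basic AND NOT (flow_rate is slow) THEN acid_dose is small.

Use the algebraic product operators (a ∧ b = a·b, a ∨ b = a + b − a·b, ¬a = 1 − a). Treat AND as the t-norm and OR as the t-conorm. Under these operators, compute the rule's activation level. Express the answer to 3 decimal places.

0.368

firing strength: clear=0.58, basic=0.87, ¬slow=1−0.27=0.73; AND[a·b] → w = 0.3684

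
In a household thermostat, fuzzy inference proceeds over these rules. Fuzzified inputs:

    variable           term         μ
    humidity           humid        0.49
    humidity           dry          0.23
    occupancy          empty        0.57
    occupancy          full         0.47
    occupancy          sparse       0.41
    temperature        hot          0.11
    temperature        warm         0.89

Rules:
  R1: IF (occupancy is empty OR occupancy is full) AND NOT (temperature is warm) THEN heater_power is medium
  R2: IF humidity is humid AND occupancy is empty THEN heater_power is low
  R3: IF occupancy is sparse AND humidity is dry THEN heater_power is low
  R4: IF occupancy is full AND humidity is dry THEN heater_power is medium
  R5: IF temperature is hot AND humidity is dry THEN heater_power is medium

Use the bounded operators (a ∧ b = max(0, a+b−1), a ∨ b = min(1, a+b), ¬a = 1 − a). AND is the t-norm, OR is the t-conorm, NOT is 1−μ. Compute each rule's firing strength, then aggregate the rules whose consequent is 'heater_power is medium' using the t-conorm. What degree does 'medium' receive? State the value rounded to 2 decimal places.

0.11

R1: (empty=0.57 OR full=0.47) = 1.00; AND[max(0, a+b−1)] with ¬warm=1−0.89=0.11 → w = 0.11
R2: humid=0.49, empty=0.57; AND[max(0, a+b−1)] → w = 0.06
R3: sparse=0.41, dry=0.23; AND[max(0, a+b−1)] → w = 0.00
R4: full=0.47, dry=0.23; AND[max(0, a+b−1)] → w = 0.00
R5: hot=0.11, dry=0.23; AND[max(0, a+b−1)] → w = 0.00
Rules with consequent 'medium': {R1, R4, R5} → strengths 0.11, 0.00, 0.00
Aggregate via t-conorm [min(1, a+b)]: 0.11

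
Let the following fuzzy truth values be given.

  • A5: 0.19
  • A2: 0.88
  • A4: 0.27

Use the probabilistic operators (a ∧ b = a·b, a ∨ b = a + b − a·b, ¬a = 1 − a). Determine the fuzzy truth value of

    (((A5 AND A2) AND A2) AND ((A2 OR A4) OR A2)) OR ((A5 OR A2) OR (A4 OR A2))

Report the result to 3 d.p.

A5 AND A2 = a·b on (0.1900, 0.8800) = 0.1672
(A5 AND A2) AND A2 = a·b on (0.1672, 0.8800) = 0.1471
A2 OR A4 = a + b − a·b on (0.8800, 0.2700) = 0.9124
(A2 OR A4) OR A2 = a + b − a·b on (0.9124, 0.8800) = 0.9895
((A5 AND A2) AND A2) AND ((A2 OR A4) OR A2) = a·b on (0.1471, 0.9895) = 0.1456
A5 OR A2 = a + b − a·b on (0.1900, 0.8800) = 0.9028
A4 OR A2 = a + b − a·b on (0.2700, 0.8800) = 0.9124
(A5 OR A2) OR (A4 OR A2) = a + b − a·b on (0.9028, 0.9124) = 0.9915
(((A5 AND A2) AND A2) AND ((A2 OR A4) OR A2)) OR ((A5 OR A2) OR (A4 OR A2)) = a + b − a·b on (0.1456, 0.9915) = 0.9927

0.993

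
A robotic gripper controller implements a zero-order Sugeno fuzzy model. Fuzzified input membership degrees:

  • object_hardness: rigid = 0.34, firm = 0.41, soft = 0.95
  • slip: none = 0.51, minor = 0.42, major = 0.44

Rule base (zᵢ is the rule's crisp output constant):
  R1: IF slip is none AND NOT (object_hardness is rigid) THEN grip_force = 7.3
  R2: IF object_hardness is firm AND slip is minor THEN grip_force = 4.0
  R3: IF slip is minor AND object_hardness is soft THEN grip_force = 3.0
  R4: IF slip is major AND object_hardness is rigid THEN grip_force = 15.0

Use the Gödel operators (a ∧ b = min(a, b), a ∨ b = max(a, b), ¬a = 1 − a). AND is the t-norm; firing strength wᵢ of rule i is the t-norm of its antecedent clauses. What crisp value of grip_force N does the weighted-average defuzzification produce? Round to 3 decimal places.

6.978

R1 (z=7.3): none=0.51, ¬rigid=1−0.34=0.66; AND[min(a, b)] → w = 0.51
R2 (z=4.0): firm=0.41, minor=0.42; AND[min(a, b)] → w = 0.41
R3 (z=3.0): minor=0.42, soft=0.95; AND[min(a, b)] → w = 0.42
R4 (z=15.0): major=0.44, rigid=0.34; AND[min(a, b)] → w = 0.34
Weighted average = (0.51·7.3 + 0.41·4.0 + 0.42·3.0 + 0.34·15.0) / (0.51 + 0.41 + 0.42 + 0.34)
  = 11.7230 / 1.6800 = 6.978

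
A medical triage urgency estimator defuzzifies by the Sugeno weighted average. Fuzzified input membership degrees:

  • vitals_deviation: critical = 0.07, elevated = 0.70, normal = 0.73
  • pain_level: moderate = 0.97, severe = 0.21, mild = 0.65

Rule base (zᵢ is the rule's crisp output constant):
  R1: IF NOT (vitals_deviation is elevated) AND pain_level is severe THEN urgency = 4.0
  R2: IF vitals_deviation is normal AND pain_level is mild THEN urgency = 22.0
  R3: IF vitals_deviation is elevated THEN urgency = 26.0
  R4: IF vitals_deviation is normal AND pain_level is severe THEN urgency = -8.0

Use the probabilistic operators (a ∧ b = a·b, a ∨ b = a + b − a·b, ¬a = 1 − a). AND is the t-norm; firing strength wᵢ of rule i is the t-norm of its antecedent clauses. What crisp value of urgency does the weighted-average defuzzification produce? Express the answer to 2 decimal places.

R1 (z=4.0): ¬elevated=1−0.70=0.30, severe=0.21; AND[a·b] → w = 0.0630
R2 (z=22.0): normal=0.73, mild=0.65; AND[a·b] → w = 0.4745
R3 (z=26.0): elevated=0.70 → w = 0.7000
R4 (z=-8.0): normal=0.73, severe=0.21; AND[a·b] → w = 0.1533
Weighted average = (0.0630·4.0 + 0.4745·22.0 + 0.7000·26.0 + 0.1533·-8.0) / (0.0630 + 0.4745 + 0.7000 + 0.1533)
  = 27.6646 / 1.3908 = 19.89

19.89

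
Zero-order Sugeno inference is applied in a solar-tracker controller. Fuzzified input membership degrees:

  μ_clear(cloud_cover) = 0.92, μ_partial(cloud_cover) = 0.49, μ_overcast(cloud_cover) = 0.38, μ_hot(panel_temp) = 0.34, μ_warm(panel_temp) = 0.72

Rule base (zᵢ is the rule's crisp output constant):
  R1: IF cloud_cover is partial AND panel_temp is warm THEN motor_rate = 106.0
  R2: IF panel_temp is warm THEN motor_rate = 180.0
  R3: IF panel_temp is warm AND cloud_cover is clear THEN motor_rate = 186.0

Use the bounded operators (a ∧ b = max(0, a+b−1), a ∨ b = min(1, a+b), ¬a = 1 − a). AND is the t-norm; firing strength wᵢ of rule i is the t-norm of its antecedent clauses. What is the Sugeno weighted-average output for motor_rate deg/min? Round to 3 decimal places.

R1 (z=106.0): partial=0.49, warm=0.72; AND[max(0, a+b−1)] → w = 0.21
R2 (z=180.0): warm=0.72 → w = 0.72
R3 (z=186.0): warm=0.72, clear=0.92; AND[max(0, a+b−1)] → w = 0.64
Weighted average = (0.21·106.0 + 0.72·180.0 + 0.64·186.0) / (0.21 + 0.72 + 0.64)
  = 270.9000 / 1.5700 = 172.548

172.548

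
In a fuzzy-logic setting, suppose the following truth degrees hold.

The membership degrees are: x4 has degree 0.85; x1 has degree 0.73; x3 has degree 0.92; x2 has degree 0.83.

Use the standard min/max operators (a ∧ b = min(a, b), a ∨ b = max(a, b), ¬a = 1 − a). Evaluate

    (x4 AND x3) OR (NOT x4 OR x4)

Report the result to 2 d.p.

0.85

x4 AND x3 = min(a, b) on (0.85, 0.92) = 0.85
NOT x4 = 1 − 0.85 = 0.15
NOT x4 OR x4 = max(a, b) on (0.15, 0.85) = 0.85
(x4 AND x3) OR (NOT x4 OR x4) = max(a, b) on (0.85, 0.85) = 0.85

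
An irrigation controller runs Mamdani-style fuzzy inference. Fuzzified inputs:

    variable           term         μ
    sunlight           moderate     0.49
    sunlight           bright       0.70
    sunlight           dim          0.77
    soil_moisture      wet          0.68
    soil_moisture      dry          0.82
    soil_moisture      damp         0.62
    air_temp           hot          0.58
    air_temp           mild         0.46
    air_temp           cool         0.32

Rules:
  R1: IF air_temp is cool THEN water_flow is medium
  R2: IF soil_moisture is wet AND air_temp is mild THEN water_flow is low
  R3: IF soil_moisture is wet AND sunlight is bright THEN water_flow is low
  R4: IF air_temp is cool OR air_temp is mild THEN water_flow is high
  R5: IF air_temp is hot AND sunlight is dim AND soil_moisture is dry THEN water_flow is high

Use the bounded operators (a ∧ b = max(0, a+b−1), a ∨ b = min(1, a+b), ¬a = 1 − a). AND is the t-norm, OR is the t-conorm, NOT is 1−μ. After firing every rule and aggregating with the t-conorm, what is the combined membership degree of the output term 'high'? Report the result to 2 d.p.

R1: cool=0.32 → w = 0.32
R2: wet=0.68, mild=0.46; AND[max(0, a+b−1)] → w = 0.14
R3: wet=0.68, bright=0.70; AND[max(0, a+b−1)] → w = 0.38
R4: cool=0.32, mild=0.46; OR[min(1, a+b)] → w = 0.78
R5: hot=0.58, dim=0.77, dry=0.82; AND[max(0, a+b−1)] → w = 0.17
Rules with consequent 'high': {R4, R5} → strengths 0.78, 0.17
Aggregate via t-conorm [min(1, a+b)]: 0.95

0.95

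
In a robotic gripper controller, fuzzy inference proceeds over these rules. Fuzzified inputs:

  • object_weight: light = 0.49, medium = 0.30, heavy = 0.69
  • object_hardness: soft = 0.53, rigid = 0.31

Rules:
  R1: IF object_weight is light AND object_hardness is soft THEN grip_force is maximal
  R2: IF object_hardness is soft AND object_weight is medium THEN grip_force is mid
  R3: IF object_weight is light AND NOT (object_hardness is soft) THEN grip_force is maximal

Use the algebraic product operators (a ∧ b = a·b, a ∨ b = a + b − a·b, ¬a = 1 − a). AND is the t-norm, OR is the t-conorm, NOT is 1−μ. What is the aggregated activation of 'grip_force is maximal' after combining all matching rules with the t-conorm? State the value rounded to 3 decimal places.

0.430

R1: light=0.49, soft=0.53; AND[a·b] → w = 0.2597
R2: soft=0.53, medium=0.30; AND[a·b] → w = 0.1590
R3: light=0.49, ¬soft=1−0.53=0.47; AND[a·b] → w = 0.2303
Rules with consequent 'maximal': {R1, R3} → strengths 0.2597, 0.2303
Aggregate via t-conorm [a + b − a·b]: 0.4302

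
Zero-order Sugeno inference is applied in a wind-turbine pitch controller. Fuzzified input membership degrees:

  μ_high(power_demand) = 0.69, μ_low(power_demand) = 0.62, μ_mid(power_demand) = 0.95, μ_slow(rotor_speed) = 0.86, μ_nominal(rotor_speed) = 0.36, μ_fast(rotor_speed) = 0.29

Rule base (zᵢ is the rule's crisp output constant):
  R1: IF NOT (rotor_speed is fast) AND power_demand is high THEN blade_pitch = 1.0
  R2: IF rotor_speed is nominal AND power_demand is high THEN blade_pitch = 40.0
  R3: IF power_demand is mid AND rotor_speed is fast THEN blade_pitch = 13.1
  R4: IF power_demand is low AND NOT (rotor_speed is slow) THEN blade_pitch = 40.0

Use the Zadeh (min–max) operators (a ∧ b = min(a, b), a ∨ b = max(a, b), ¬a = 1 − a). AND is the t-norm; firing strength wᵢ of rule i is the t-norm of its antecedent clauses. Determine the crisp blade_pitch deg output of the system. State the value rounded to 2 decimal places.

R1 (z=1.0): ¬fast=1−0.29=0.71, high=0.69; AND[min(a, b)] → w = 0.69
R2 (z=40.0): nominal=0.36, high=0.69; AND[min(a, b)] → w = 0.36
R3 (z=13.1): mid=0.95, fast=0.29; AND[min(a, b)] → w = 0.29
R4 (z=40.0): low=0.62, ¬slow=1−0.86=0.14; AND[min(a, b)] → w = 0.14
Weighted average = (0.69·1.0 + 0.36·40.0 + 0.29·13.1 + 0.14·40.0) / (0.69 + 0.36 + 0.29 + 0.14)
  = 24.4890 / 1.4800 = 16.55

16.55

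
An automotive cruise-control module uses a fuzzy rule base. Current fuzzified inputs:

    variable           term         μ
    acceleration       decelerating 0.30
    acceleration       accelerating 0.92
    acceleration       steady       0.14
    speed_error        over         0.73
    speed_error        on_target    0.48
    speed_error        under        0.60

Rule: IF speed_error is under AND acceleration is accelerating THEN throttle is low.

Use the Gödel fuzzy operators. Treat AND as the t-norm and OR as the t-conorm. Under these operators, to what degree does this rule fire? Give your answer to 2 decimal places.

0.60

firing strength: under=0.60, accelerating=0.92; AND[min(a, b)] → w = 0.60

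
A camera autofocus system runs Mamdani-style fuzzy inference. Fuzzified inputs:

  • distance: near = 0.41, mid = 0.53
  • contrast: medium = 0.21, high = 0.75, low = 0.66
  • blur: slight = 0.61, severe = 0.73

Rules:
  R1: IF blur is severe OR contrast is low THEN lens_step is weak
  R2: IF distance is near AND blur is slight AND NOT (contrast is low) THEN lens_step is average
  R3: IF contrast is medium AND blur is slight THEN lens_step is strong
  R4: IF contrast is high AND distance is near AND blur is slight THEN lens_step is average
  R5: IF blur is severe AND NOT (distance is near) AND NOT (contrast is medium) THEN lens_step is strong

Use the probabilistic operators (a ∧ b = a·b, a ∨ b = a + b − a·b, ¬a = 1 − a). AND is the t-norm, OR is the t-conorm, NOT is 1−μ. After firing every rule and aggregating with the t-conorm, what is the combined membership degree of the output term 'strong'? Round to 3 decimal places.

0.425

R1: severe=0.73, low=0.66; OR[a + b − a·b] → w = 0.9082
R2: near=0.41, slight=0.61, ¬low=1−0.66=0.34; AND[a·b] → w = 0.0850
R3: medium=0.21, slight=0.61; AND[a·b] → w = 0.1281
R4: high=0.75, near=0.41, slight=0.61; AND[a·b] → w = 0.1876
R5: severe=0.73, ¬near=1−0.41=0.59, ¬medium=1−0.21=0.79; AND[a·b] → w = 0.3403
Rules with consequent 'strong': {R3, R5} → strengths 0.1281, 0.3403
Aggregate via t-conorm [a + b − a·b]: 0.4248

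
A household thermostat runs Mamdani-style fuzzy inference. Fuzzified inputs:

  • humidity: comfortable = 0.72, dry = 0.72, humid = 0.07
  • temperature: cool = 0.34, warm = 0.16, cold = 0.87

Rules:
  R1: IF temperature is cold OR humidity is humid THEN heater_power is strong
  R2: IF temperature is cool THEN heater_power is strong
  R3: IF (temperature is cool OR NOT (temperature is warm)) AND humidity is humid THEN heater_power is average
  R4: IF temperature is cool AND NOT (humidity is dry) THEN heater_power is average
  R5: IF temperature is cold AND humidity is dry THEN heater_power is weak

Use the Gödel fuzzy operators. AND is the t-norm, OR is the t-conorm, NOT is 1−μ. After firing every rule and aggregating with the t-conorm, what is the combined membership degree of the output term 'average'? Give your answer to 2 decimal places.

R1: cold=0.87, humid=0.07; OR[max(a, b)] → w = 0.87
R2: cool=0.34 → w = 0.34
R3: (cool=0.34 OR ¬warm=1−0.16=0.84) = 0.84; AND[min(a, b)] with humid=0.07 → w = 0.07
R4: cool=0.34, ¬dry=1−0.72=0.28; AND[min(a, b)] → w = 0.28
R5: cold=0.87, dry=0.72; AND[min(a, b)] → w = 0.72
Rules with consequent 'average': {R3, R4} → strengths 0.07, 0.28
Aggregate via t-conorm [max(a, b)]: 0.28

0.28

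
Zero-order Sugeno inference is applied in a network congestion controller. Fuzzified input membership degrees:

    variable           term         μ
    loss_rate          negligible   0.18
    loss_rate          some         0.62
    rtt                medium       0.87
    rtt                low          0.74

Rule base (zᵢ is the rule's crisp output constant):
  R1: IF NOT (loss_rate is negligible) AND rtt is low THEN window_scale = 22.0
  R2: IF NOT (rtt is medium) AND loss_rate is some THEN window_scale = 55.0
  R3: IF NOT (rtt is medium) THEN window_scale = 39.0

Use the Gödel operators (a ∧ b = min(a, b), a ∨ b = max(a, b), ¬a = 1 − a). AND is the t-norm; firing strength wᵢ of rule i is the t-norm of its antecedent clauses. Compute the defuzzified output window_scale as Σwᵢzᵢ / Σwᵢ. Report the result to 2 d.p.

28.50

R1 (z=22.0): ¬negligible=1−0.18=0.82, low=0.74; AND[min(a, b)] → w = 0.74
R2 (z=55.0): ¬medium=1−0.87=0.13, some=0.62; AND[min(a, b)] → w = 0.13
R3 (z=39.0): ¬medium=1−0.87=0.13 → w = 0.13
Weighted average = (0.74·22.0 + 0.13·55.0 + 0.13·39.0) / (0.74 + 0.13 + 0.13)
  = 28.5000 / 1.0000 = 28.50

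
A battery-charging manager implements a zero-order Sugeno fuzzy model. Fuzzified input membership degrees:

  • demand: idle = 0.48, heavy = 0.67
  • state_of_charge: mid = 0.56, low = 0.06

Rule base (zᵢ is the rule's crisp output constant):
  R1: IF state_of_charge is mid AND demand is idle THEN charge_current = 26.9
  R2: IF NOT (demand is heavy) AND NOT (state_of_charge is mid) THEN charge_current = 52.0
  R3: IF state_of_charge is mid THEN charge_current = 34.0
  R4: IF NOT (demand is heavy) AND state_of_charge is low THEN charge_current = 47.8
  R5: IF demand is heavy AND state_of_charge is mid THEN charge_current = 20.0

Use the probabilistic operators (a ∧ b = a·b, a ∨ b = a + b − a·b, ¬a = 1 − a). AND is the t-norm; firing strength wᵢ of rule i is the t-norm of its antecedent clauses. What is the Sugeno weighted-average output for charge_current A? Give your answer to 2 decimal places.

R1 (z=26.9): mid=0.56, idle=0.48; AND[a·b] → w = 0.2688
R2 (z=52.0): ¬heavy=1−0.67=0.33, ¬mid=1−0.56=0.44; AND[a·b] → w = 0.1452
R3 (z=34.0): mid=0.56 → w = 0.5600
R4 (z=47.8): ¬heavy=1−0.67=0.33, low=0.06; AND[a·b] → w = 0.0198
R5 (z=20.0): heavy=0.67, mid=0.56; AND[a·b] → w = 0.3752
Weighted average = (0.2688·26.9 + 0.1452·52.0 + 0.5600·34.0 + 0.0198·47.8 + 0.3752·20.0) / (0.2688 + 0.1452 + 0.5600 + 0.0198 + 0.3752)
  = 42.2716 / 1.3690 = 30.88

30.88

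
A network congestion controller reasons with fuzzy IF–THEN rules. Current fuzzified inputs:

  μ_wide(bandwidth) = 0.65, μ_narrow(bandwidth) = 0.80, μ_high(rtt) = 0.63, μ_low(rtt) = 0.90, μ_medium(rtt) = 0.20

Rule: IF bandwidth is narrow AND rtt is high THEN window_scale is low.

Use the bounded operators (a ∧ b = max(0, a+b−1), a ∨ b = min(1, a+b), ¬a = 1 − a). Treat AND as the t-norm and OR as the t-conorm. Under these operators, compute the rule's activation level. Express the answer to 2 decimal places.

firing strength: narrow=0.80, high=0.63; AND[max(0, a+b−1)] → w = 0.43

0.43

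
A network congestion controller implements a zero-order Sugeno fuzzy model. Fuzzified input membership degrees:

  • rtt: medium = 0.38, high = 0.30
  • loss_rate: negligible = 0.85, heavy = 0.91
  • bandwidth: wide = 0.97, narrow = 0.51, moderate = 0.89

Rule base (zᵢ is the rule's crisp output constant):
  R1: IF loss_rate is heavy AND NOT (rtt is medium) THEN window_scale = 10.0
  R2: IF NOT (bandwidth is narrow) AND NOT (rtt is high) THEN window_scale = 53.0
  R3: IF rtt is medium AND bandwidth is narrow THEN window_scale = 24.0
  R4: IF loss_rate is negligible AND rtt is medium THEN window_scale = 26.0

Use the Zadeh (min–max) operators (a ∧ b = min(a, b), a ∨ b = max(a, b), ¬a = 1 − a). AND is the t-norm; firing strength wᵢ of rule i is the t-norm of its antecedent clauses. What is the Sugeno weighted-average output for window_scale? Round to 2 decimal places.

R1 (z=10.0): heavy=0.91, ¬medium=1−0.38=0.62; AND[min(a, b)] → w = 0.62
R2 (z=53.0): ¬narrow=1−0.51=0.49, ¬high=1−0.30=0.70; AND[min(a, b)] → w = 0.49
R3 (z=24.0): medium=0.38, narrow=0.51; AND[min(a, b)] → w = 0.38
R4 (z=26.0): negligible=0.85, medium=0.38; AND[min(a, b)] → w = 0.38
Weighted average = (0.62·10.0 + 0.49·53.0 + 0.38·24.0 + 0.38·26.0) / (0.62 + 0.49 + 0.38 + 0.38)
  = 51.1700 / 1.8700 = 27.36

27.36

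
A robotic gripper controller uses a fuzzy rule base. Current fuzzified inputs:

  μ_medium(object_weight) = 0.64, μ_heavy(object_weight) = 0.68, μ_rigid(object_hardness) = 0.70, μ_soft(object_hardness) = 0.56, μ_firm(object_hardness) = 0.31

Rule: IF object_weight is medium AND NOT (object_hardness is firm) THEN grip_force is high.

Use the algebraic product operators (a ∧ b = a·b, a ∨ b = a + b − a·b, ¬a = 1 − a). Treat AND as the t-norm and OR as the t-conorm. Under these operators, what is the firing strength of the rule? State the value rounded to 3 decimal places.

0.442

firing strength: medium=0.64, ¬firm=1−0.31=0.69; AND[a·b] → w = 0.4416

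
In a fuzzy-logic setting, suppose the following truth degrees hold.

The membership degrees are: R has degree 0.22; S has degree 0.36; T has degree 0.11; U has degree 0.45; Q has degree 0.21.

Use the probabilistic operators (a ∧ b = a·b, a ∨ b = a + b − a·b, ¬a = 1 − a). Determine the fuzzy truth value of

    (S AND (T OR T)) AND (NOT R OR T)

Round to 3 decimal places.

0.060

T OR T = a + b − a·b on (0.1100, 0.1100) = 0.2079
S AND (T OR T) = a·b on (0.3600, 0.2079) = 0.0748
NOT R = 1 − 0.2200 = 0.7800
NOT R OR T = a + b − a·b on (0.7800, 0.1100) = 0.8042
(S AND (T OR T)) AND (NOT R OR T) = a·b on (0.0748, 0.8042) = 0.0602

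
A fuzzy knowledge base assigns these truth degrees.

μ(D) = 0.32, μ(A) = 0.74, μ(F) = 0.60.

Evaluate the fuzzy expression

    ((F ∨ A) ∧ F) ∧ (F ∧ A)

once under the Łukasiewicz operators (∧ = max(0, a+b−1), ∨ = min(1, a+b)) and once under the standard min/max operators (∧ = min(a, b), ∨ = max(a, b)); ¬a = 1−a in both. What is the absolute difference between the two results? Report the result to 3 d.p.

0.600

Under Łukasiewicz:
  F ∨ A = min(1, a+b) on (0.60, 0.74) = 1.00
  (F ∨ A) ∧ F = max(0, a+b−1) on (1.00, 0.60) = 0.60
  F ∧ A = max(0, a+b−1) on (0.60, 0.74) = 0.34
  ((F ∨ A) ∧ F) ∧ (F ∧ A) = max(0, a+b−1) on (0.60, 0.34) = 0.00
  → value = 0.0000
Under standard min/max:
  F ∨ A = max(a, b) on (0.60, 0.74) = 0.74
  (F ∨ A) ∧ F = min(a, b) on (0.74, 0.60) = 0.60
  F ∧ A = min(a, b) on (0.60, 0.74) = 0.60
  ((F ∨ A) ∧ F) ∧ (F ∧ A) = min(a, b) on (0.60, 0.60) = 0.60
  → value = 0.6000
|0.0000 − 0.6000| = 0.600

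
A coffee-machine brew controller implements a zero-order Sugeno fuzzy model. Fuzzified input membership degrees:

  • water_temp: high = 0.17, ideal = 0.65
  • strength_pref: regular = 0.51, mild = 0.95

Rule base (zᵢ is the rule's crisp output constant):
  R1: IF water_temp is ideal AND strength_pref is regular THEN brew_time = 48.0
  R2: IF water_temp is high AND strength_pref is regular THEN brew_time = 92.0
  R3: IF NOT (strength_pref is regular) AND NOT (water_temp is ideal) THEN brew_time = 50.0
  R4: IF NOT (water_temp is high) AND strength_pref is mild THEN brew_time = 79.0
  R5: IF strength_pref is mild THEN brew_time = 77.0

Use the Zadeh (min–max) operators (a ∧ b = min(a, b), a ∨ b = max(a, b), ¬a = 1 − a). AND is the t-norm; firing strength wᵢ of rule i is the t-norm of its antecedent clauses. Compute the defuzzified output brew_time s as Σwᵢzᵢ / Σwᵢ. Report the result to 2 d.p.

69.87

R1 (z=48.0): ideal=0.65, regular=0.51; AND[min(a, b)] → w = 0.51
R2 (z=92.0): high=0.17, regular=0.51; AND[min(a, b)] → w = 0.17
R3 (z=50.0): ¬regular=1−0.51=0.49, ¬ideal=1−0.65=0.35; AND[min(a, b)] → w = 0.35
R4 (z=79.0): ¬high=1−0.17=0.83, mild=0.95; AND[min(a, b)] → w = 0.83
R5 (z=77.0): mild=0.95 → w = 0.95
Weighted average = (0.51·48.0 + 0.17·92.0 + 0.35·50.0 + 0.83·79.0 + 0.95·77.0) / (0.51 + 0.17 + 0.35 + 0.83 + 0.95)
  = 196.3400 / 2.8100 = 69.87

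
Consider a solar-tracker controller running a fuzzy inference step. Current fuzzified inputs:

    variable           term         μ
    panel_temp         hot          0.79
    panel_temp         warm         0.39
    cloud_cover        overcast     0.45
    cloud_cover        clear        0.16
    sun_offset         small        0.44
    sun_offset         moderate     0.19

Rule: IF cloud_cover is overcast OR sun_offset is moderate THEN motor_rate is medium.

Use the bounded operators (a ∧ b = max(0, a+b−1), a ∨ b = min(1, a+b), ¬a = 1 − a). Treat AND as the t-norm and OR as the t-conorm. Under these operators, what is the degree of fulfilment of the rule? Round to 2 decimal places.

0.64

firing strength: overcast=0.45, moderate=0.19; OR[min(1, a+b)] → w = 0.64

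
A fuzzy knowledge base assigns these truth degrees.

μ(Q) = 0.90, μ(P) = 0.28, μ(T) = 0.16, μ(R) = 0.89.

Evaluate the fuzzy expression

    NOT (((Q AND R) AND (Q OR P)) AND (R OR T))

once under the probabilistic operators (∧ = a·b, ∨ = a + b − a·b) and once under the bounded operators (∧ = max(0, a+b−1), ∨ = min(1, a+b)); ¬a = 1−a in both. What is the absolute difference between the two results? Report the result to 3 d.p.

0.115

Under probabilistic:
  Q AND R = a·b on (0.9000, 0.8900) = 0.8010
  Q OR P = a + b − a·b on (0.9000, 0.2800) = 0.9280
  (Q AND R) AND (Q OR P) = a·b on (0.8010, 0.9280) = 0.7433
  R OR T = a + b − a·b on (0.8900, 0.1600) = 0.9076
  ((Q AND R) AND (Q OR P)) AND (R OR T) = a·b on (0.7433, 0.9076) = 0.6746
  NOT (((Q AND R) AND (Q OR P)) AND (R OR T)) = 1 − 0.6746 = 0.3254
  → value = 0.3254
Under bounded:
  Q AND R = max(0, a+b−1) on (0.90, 0.89) = 0.79
  Q OR P = min(1, a+b) on (0.90, 0.28) = 1.00
  (Q AND R) AND (Q OR P) = max(0, a+b−1) on (0.79, 1.00) = 0.79
  R OR T = min(1, a+b) on (0.89, 0.16) = 1.00
  ((Q AND R) AND (Q OR P)) AND (R OR T) = max(0, a+b−1) on (0.79, 1.00) = 0.79
  NOT (((Q AND R) AND (Q OR P)) AND (R OR T)) = 1 − 0.79 = 0.21
  → value = 0.2100
|0.3254 − 0.2100| = 0.115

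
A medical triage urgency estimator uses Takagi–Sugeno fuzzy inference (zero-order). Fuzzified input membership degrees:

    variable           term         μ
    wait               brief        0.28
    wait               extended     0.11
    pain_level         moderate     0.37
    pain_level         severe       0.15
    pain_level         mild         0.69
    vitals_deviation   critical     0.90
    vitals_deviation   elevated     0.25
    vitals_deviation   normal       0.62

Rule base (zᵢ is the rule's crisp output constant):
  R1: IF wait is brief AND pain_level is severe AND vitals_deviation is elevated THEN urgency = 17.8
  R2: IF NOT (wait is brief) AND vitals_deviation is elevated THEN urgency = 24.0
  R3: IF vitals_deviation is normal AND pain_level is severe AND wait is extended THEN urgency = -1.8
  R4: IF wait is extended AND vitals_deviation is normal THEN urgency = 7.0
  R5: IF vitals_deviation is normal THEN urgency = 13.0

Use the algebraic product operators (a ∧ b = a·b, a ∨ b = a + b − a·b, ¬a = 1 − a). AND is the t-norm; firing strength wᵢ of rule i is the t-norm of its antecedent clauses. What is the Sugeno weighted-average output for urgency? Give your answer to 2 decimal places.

14.65

R1 (z=17.8): brief=0.28, severe=0.15, elevated=0.25; AND[a·b] → w = 0.0105
R2 (z=24.0): ¬brief=1−0.28=0.72, elevated=0.25; AND[a·b] → w = 0.1800
R3 (z=-1.8): normal=0.62, severe=0.15, extended=0.11; AND[a·b] → w = 0.0102
R4 (z=7.0): extended=0.11, normal=0.62; AND[a·b] → w = 0.0682
R5 (z=13.0): normal=0.62 → w = 0.6200
Weighted average = (0.0105·17.8 + 0.1800·24.0 + 0.0102·-1.8 + 0.0682·7.0 + 0.6200·13.0) / (0.0105 + 0.1800 + 0.0102 + 0.0682 + 0.6200)
  = 13.0259 / 0.8889 = 14.65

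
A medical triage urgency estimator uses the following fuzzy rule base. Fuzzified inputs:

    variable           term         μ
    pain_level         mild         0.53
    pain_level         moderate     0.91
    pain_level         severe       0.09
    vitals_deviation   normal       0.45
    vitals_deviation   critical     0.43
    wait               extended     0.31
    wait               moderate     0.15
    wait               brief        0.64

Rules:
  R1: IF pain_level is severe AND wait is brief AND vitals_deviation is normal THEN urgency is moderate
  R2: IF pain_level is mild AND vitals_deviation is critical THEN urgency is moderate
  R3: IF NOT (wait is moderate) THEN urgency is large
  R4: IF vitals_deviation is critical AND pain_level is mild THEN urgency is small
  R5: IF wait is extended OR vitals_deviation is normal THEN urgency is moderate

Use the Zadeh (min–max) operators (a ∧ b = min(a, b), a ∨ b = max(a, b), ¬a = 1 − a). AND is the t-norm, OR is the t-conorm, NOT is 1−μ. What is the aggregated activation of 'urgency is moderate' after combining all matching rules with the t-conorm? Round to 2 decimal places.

R1: severe=0.09, brief=0.64, normal=0.45; AND[min(a, b)] → w = 0.09
R2: mild=0.53, critical=0.43; AND[min(a, b)] → w = 0.43
R3: ¬moderate=1−0.15=0.85 → w = 0.85
R4: critical=0.43, mild=0.53; AND[min(a, b)] → w = 0.43
R5: extended=0.31, normal=0.45; OR[max(a, b)] → w = 0.45
Rules with consequent 'moderate': {R1, R2, R5} → strengths 0.09, 0.43, 0.45
Aggregate via t-conorm [max(a, b)]: 0.45

0.45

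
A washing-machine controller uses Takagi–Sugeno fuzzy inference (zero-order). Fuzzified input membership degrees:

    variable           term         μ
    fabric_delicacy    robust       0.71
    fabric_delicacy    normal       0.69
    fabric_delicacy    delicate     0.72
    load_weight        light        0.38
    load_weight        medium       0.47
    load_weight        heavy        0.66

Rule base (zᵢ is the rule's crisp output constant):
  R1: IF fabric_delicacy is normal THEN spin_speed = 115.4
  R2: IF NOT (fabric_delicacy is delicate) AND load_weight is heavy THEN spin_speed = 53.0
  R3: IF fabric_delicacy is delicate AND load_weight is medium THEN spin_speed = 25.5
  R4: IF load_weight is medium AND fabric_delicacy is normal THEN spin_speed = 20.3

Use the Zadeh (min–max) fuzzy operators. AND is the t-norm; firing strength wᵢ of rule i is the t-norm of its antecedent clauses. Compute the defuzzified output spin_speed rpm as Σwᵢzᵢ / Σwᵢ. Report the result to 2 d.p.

R1 (z=115.4): normal=0.69 → w = 0.69
R2 (z=53.0): ¬delicate=1−0.72=0.28, heavy=0.66; AND[min(a, b)] → w = 0.28
R3 (z=25.5): delicate=0.72, medium=0.47; AND[min(a, b)] → w = 0.47
R4 (z=20.3): medium=0.47, normal=0.69; AND[min(a, b)] → w = 0.47
Weighted average = (0.69·115.4 + 0.28·53.0 + 0.47·25.5 + 0.47·20.3) / (0.69 + 0.28 + 0.47 + 0.47)
  = 115.9920 / 1.9100 = 60.73

60.73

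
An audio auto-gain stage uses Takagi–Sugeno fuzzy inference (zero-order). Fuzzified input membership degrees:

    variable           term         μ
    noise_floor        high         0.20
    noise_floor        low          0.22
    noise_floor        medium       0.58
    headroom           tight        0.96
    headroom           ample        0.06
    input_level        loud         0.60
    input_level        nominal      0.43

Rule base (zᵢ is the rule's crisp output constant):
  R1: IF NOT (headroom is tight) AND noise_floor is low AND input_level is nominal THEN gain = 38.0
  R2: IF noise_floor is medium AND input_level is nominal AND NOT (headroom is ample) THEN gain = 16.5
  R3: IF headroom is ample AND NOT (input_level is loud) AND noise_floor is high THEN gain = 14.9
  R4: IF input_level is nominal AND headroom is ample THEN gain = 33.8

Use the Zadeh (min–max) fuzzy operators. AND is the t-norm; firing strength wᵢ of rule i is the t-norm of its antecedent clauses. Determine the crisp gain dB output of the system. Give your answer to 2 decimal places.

19.55

R1 (z=38.0): ¬tight=1−0.96=0.04, low=0.22, nominal=0.43; AND[min(a, b)] → w = 0.04
R2 (z=16.5): medium=0.58, nominal=0.43, ¬ample=1−0.06=0.94; AND[min(a, b)] → w = 0.43
R3 (z=14.9): ample=0.06, ¬loud=1−0.60=0.40, high=0.20; AND[min(a, b)] → w = 0.06
R4 (z=33.8): nominal=0.43, ample=0.06; AND[min(a, b)] → w = 0.06
Weighted average = (0.04·38.0 + 0.43·16.5 + 0.06·14.9 + 0.06·33.8) / (0.04 + 0.43 + 0.06 + 0.06)
  = 11.5370 / 0.5900 = 19.55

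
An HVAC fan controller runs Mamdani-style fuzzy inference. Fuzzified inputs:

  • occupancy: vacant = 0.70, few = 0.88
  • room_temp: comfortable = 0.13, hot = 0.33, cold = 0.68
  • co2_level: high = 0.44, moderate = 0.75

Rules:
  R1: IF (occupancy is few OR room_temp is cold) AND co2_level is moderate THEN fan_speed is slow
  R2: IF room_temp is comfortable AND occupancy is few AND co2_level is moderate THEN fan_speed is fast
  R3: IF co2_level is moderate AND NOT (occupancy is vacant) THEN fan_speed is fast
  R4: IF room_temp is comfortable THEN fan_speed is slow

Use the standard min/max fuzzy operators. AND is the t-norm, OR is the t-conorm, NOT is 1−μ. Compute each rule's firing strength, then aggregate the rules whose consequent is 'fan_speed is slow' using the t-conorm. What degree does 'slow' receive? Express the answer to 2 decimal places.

0.75

R1: (few=0.88 OR cold=0.68) = 0.88; AND[min(a, b)] with moderate=0.75 → w = 0.75
R2: comfortable=0.13, few=0.88, moderate=0.75; AND[min(a, b)] → w = 0.13
R3: moderate=0.75, ¬vacant=1−0.70=0.30; AND[min(a, b)] → w = 0.30
R4: comfortable=0.13 → w = 0.13
Rules with consequent 'slow': {R1, R4} → strengths 0.75, 0.13
Aggregate via t-conorm [max(a, b)]: 0.75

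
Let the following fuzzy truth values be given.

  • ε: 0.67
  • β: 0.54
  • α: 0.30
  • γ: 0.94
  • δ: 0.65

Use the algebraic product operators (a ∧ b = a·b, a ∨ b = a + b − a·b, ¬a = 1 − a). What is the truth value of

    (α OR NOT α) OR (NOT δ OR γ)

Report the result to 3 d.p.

NOT α = 1 − 0.3000 = 0.7000
α OR NOT α = a + b − a·b on (0.3000, 0.7000) = 0.7900
NOT δ = 1 − 0.6500 = 0.3500
NOT δ OR γ = a + b − a·b on (0.3500, 0.9400) = 0.9610
(α OR NOT α) OR (NOT δ OR γ) = a + b − a·b on (0.7900, 0.9610) = 0.9918

0.992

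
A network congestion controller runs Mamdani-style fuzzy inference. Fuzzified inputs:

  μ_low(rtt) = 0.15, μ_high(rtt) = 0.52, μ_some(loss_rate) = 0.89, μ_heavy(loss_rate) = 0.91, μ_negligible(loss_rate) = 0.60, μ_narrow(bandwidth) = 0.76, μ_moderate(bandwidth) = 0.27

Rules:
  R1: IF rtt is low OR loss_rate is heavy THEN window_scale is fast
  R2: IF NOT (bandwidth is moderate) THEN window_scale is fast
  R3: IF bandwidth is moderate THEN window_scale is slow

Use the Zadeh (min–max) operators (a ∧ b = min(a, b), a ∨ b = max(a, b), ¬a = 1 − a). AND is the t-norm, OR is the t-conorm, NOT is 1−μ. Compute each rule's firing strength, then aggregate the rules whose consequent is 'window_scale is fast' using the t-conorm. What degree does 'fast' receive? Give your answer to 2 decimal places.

0.91

R1: low=0.15, heavy=0.91; OR[max(a, b)] → w = 0.91
R2: ¬moderate=1−0.27=0.73 → w = 0.73
R3: moderate=0.27 → w = 0.27
Rules with consequent 'fast': {R1, R2} → strengths 0.91, 0.73
Aggregate via t-conorm [max(a, b)]: 0.91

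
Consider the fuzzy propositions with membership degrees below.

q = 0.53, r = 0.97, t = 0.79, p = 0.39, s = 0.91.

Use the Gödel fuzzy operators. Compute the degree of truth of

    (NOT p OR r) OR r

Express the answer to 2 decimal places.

NOT p = 1 − 0.39 = 0.61
NOT p OR r = max(a, b) on (0.61, 0.97) = 0.97
(NOT p OR r) OR r = max(a, b) on (0.97, 0.97) = 0.97

0.97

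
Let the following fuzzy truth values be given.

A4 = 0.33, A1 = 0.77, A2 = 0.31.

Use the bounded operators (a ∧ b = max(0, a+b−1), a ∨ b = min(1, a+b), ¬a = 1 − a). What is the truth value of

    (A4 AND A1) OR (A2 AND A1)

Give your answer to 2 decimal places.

A4 AND A1 = max(0, a+b−1) on (0.33, 0.77) = 0.10
A2 AND A1 = max(0, a+b−1) on (0.31, 0.77) = 0.08
(A4 AND A1) OR (A2 AND A1) = min(1, a+b) on (0.10, 0.08) = 0.18

0.18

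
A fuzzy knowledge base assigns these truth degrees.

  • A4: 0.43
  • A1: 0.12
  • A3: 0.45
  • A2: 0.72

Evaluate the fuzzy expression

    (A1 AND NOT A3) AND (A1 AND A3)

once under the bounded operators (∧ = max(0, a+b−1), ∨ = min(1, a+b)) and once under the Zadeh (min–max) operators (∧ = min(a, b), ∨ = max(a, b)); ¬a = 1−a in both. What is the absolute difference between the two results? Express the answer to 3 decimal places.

Under bounded:
  NOT A3 = 1 − 0.45 = 0.55
  A1 AND NOT A3 = max(0, a+b−1) on (0.12, 0.55) = 0.00
  A1 AND A3 = max(0, a+b−1) on (0.12, 0.45) = 0.00
  (A1 AND NOT A3) AND (A1 AND A3) = max(0, a+b−1) on (0.00, 0.00) = 0.00
  → value = 0.0000
Under Zadeh (min–max):
  NOT A3 = 1 − 0.45 = 0.55
  A1 AND NOT A3 = min(a, b) on (0.12, 0.55) = 0.12
  A1 AND A3 = min(a, b) on (0.12, 0.45) = 0.12
  (A1 AND NOT A3) AND (A1 AND A3) = min(a, b) on (0.12, 0.12) = 0.12
  → value = 0.1200
|0.0000 − 0.1200| = 0.120

0.120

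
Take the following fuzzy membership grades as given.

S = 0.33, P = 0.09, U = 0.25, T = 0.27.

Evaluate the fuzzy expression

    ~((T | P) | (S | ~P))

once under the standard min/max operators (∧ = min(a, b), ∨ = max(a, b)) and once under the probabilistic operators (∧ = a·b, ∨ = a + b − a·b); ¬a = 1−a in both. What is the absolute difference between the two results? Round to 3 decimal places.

0.050

Under standard min/max:
  T | P = max(a, b) on (0.27, 0.09) = 0.27
  ~P = 1 − 0.09 = 0.91
  S | ~P = max(a, b) on (0.33, 0.91) = 0.91
  (T | P) | (S | ~P) = max(a, b) on (0.27, 0.91) = 0.91
  ~((T | P) | (S | ~P)) = 1 − 0.91 = 0.09
  → value = 0.0900
Under probabilistic:
  T | P = a + b − a·b on (0.2700, 0.0900) = 0.3357
  ~P = 1 − 0.0900 = 0.9100
  S | ~P = a + b − a·b on (0.3300, 0.9100) = 0.9397
  (T | P) | (S | ~P) = a + b − a·b on (0.3357, 0.9397) = 0.9599
  ~((T | P) | (S | ~P)) = 1 − 0.9599 = 0.0401
  → value = 0.0401
|0.0900 − 0.0401| = 0.050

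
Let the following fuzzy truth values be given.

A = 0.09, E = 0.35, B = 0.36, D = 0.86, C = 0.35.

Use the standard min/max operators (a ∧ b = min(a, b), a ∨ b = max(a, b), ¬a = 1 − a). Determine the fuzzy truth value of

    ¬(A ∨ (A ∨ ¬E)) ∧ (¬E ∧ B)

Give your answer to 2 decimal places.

¬E = 1 − 0.35 = 0.65
A ∨ ¬E = max(a, b) on (0.09, 0.65) = 0.65
A ∨ (A ∨ ¬E) = max(a, b) on (0.09, 0.65) = 0.65
¬(A ∨ (A ∨ ¬E)) = 1 − 0.65 = 0.35
¬E = 1 − 0.35 = 0.65
¬E ∧ B = min(a, b) on (0.65, 0.36) = 0.36
¬(A ∨ (A ∨ ¬E)) ∧ (¬E ∧ B) = min(a, b) on (0.35, 0.36) = 0.35

0.35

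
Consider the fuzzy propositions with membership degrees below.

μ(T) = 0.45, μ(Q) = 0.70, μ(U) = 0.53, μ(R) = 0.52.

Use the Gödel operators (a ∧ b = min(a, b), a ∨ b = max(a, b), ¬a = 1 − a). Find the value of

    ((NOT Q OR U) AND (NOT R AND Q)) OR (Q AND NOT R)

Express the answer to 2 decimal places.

NOT Q = 1 − 0.70 = 0.30
NOT Q OR U = max(a, b) on (0.30, 0.53) = 0.53
NOT R = 1 − 0.52 = 0.48
NOT R AND Q = min(a, b) on (0.48, 0.70) = 0.48
(NOT Q OR U) AND (NOT R AND Q) = min(a, b) on (0.53, 0.48) = 0.48
NOT R = 1 − 0.52 = 0.48
Q AND NOT R = min(a, b) on (0.70, 0.48) = 0.48
((NOT Q OR U) AND (NOT R AND Q)) OR (Q AND NOT R) = max(a, b) on (0.48, 0.48) = 0.48

0.48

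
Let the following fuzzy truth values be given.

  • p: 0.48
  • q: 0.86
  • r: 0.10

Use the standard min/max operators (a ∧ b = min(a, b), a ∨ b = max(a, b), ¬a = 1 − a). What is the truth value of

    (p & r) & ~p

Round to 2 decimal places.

0.10

p & r = min(a, b) on (0.48, 0.10) = 0.10
~p = 1 − 0.48 = 0.52
(p & r) & ~p = min(a, b) on (0.10, 0.52) = 0.10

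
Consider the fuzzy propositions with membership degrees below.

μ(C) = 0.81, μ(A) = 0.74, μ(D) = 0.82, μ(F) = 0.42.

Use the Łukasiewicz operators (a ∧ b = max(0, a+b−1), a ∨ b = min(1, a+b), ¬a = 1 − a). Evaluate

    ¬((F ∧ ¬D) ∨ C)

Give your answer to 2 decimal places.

¬D = 1 − 0.82 = 0.18
F ∧ ¬D = max(0, a+b−1) on (0.42, 0.18) = 0.00
(F ∧ ¬D) ∨ C = min(1, a+b) on (0.00, 0.81) = 0.81
¬((F ∧ ¬D) ∨ C) = 1 − 0.81 = 0.19

0.19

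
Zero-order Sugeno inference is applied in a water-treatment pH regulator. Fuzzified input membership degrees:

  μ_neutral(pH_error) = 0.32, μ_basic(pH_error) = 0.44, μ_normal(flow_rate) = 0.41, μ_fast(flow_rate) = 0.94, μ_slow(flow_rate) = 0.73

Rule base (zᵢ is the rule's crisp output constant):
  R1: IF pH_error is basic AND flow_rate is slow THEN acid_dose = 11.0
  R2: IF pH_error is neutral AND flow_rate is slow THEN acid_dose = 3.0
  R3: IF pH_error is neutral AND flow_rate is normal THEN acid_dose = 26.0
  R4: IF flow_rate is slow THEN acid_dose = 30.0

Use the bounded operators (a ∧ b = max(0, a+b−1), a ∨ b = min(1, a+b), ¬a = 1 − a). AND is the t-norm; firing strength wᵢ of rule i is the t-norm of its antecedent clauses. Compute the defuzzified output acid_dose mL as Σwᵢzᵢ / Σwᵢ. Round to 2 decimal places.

R1 (z=11.0): basic=0.44, slow=0.73; AND[max(0, a+b−1)] → w = 0.17
R2 (z=3.0): neutral=0.32, slow=0.73; AND[max(0, a+b−1)] → w = 0.05
R3 (z=26.0): neutral=0.32, normal=0.41; AND[max(0, a+b−1)] → w = 0.00
R4 (z=30.0): slow=0.73 → w = 0.73
Weighted average = (0.17·11.0 + 0.05·3.0 + 0.00·26.0 + 0.73·30.0) / (0.17 + 0.05 + 0.00 + 0.73)
  = 23.9200 / 0.9500 = 25.18

25.18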